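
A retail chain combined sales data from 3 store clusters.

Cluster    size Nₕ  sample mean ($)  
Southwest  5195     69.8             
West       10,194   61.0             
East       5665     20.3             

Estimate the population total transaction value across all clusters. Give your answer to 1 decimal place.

1099444.5

Population total = Σ Nₕ·x̄ₕ (each stratum's size times its mean).
5195·69.8 + 10194·61.0 + 5665·20.3 = 362611 + 621834 + 114999.5 = 1099444.5.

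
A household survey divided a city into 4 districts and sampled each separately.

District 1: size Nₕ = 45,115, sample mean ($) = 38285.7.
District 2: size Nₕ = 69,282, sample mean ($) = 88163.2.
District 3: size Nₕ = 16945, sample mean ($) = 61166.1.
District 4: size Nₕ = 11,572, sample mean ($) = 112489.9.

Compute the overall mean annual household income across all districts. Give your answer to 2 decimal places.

71186.69

x̄_st = (Σ Nₕx̄ₕ) / (Σ Nₕ) = (45115·38285.7 + 69282·88163.2 + 16945·61166.1 + 11572·112489.9) / 142914
= 10173574865.2 / 142914 = 71186.6918... → 71186.69.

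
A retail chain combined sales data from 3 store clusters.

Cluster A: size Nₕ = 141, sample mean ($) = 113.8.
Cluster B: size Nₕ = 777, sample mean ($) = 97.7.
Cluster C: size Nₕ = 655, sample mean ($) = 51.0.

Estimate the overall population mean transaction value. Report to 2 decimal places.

79.70

x̄_st = (Σ Nₕx̄ₕ) / (Σ Nₕ) = (141·113.8 + 777·97.7 + 655·51.0) / 1573
= 125363.7 / 1573 = 79.6972... → 79.70.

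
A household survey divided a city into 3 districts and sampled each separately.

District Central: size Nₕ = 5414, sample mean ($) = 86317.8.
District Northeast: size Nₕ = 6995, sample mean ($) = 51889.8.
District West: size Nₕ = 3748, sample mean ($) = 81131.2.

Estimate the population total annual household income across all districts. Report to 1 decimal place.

1134373457.8

Central: 5414·86317.8 = 467324569.2
Northeast: 6995·51889.8 = 362969151
West: 3748·81131.2 = 304079737.6
τ̂ = Σ Nₕx̄ₕ = 1134373457.8.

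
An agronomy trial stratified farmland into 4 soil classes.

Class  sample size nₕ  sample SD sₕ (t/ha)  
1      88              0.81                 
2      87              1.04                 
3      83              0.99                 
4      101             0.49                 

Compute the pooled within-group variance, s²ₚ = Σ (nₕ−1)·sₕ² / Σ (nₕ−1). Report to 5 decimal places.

0.71684

1: (88−1)·0.81² = 87·0.6561 = 57.0807
2: (87−1)·1.04² = 86·1.0816 = 93.0176
3: (83−1)·0.99² = 82·0.9801 = 80.3682
4: (101−1)·0.49² = 100·0.2401 = 24.01
Numerator = 254.4765; denominator = Σ(nₕ−1) = 355.
s²ₚ = 254.4765/355 = 0.7168352... → 0.71684.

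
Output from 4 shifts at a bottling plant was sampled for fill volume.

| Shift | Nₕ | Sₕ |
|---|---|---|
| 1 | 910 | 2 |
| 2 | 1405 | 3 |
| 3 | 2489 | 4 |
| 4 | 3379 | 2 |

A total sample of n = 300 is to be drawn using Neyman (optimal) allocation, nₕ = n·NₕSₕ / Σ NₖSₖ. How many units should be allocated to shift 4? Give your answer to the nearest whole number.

89

1: NₕSₕ = 910·2 = 1820
2: NₕSₕ = 1405·3 = 4215
3: NₕSₕ = 2489·4 = 9956
4: NₕSₕ = 3379·2 = 6758
Σ NₕSₕ = 22749.
n_4 = 300·6758/22749 = 89.120... → 89.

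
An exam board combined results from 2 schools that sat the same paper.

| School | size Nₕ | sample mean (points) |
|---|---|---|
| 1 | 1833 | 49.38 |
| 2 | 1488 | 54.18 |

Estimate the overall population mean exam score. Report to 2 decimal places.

N = 3321; weights Wₕ = Nₕ/N = (0.5519, 0.4481).
x̄_st = Σ Wₕ·x̄ₕ = 0.5519·49.38 + 0.4481·54.18 ≈ 51.5307...
→ 51.53.

51.53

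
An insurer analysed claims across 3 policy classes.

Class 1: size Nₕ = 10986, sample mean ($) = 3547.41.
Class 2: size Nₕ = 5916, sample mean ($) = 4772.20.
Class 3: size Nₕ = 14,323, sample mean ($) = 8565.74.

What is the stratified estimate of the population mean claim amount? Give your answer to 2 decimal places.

N = 31225; weights Wₕ = Nₕ/N = (0.3518, 0.1895, 0.4587).
x̄_st = Σ Wₕ·x̄ₕ = 0.3518·3547.41 + 0.1895·4772.20 + 0.4587·8565.74 ≈ 6081.3859...
→ 6081.39.

6081.39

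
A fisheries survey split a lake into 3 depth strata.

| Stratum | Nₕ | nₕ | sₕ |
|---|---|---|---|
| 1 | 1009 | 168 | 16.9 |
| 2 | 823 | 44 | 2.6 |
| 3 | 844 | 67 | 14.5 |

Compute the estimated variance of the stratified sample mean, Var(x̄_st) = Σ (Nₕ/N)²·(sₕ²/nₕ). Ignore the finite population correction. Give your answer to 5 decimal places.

0.56839

N = 2676; Wₕ = Nₕ/N.
stratum 1: (1009/2676)²·16.9²/168 = 0.24169866
stratum 2: (823/2676)²·2.6²/44 = 0.01453187
stratum 3: (844/2676)²·14.5²/67 = 0.31215757
Sum = 0.56838810 → 0.56839.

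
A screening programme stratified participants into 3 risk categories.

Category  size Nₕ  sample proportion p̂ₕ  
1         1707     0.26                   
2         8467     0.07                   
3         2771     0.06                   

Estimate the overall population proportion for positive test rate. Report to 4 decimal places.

0.0929

N = 1707 + 8467 + 2771 = 12945.
Overall proportion = Σ (Nₕ/N)·p̂ₕ.
Σ Nₕp̂ₕ = 443.82 + 592.69 + 166.26 = 1202.77.
1202.77 / 12945 = 0.092914... → 0.0929.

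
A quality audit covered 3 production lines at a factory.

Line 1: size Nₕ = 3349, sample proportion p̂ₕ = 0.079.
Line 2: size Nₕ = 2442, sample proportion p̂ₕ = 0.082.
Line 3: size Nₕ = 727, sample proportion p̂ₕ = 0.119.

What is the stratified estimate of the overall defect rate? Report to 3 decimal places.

0.085

N = 3349 + 2442 + 727 = 6518.
Overall proportion = Σ (Nₕ/N)·p̂ₕ.
Σ Nₕp̂ₕ = 264.571 + 200.244 + 86.513 = 551.328.
551.328 / 6518 = 0.08459... → 0.085.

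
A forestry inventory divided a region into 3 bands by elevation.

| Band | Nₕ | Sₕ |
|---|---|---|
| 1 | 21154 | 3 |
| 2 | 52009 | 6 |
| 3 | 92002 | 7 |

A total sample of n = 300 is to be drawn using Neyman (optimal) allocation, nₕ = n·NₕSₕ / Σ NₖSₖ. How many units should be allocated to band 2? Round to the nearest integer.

1: NₕSₕ = 21154·3 = 63462
2: NₕSₕ = 52009·6 = 312054
3: NₕSₕ = 92002·7 = 644014
Σ NₕSₕ = 1019530.
n_2 = 300·312054/1019530 = 91.823... → 92.

92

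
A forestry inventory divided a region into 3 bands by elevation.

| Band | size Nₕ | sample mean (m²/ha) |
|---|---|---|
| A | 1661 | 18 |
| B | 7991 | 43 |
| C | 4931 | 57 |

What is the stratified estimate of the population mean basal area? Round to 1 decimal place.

N = 14583; weights Wₕ = Nₕ/N = (0.1139, 0.5480, 0.3381).
x̄_st = Σ Wₕ·x̄ₕ = 0.1139·18 + 0.5480·43 + 0.3381·57 ≈ 44.886...
→ 44.9.

44.9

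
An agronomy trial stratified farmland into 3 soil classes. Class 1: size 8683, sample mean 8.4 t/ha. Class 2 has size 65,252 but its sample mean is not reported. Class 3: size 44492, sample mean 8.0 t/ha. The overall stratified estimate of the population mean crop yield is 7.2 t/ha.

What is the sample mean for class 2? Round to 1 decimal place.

6.5

N = 8683 + 65252 + 44492 = 118427.
Overall total = μ·N = 7.2·118427 = 852674.4.
Subtract the known strata: 8683·8.4 + 44492·8.0 = 428873.2.
Remaining total for class 2: 852674.4 − 428873.2 = 423801.2.
Divide by its size: 423801.2 / 65252 = 6.495... → 6.5.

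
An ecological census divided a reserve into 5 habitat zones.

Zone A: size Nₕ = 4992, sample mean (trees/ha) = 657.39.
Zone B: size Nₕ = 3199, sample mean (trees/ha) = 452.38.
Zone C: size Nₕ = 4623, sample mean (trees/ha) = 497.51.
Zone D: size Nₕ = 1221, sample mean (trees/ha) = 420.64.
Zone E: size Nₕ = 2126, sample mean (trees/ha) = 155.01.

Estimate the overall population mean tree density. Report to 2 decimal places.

N = 16161; weights Wₕ = Nₕ/N = (0.3089, 0.1979, 0.2861, 0.0756, 0.1316).
x̄_st = Σ Wₕ·x̄ₕ = 0.3089·657.39 + 0.1979·452.38 + 0.2861·497.51 + 0.0756·420.64 + 0.1316·155.01 ≈ 487.0983...
→ 487.10.

487.10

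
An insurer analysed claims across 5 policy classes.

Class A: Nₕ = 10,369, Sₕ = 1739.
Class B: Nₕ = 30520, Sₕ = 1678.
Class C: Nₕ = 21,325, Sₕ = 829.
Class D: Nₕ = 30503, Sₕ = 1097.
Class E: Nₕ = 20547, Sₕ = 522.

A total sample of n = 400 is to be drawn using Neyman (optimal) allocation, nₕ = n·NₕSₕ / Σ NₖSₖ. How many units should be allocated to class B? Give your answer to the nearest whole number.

156

A: NₕSₕ = 10369·1739 = 18031691
B: NₕSₕ = 30520·1678 = 51212560
C: NₕSₕ = 21325·829 = 17678425
D: NₕSₕ = 30503·1097 = 33461791
E: NₕSₕ = 20547·522 = 10725534
Σ NₕSₕ = 131110001.
n_B = 400·51212560/131110001 = 156.243... → 156.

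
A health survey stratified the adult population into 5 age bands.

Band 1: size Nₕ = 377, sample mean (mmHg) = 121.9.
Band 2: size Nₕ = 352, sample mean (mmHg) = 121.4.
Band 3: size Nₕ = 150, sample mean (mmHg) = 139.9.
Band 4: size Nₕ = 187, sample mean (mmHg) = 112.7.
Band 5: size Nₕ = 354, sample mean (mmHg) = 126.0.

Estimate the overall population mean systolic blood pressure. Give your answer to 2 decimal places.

N = 377 + 352 + 150 + 187 + 354 = 1420.
Overall mean = Σ (Nₕ/N)·x̄ₕ — weight by population share, not a simple average.
Σ Nₕx̄ₕ = 377·121.9 + 352·121.4 + 150·139.9 + 187·112.7 + 354·126.0 = 45956.3 + 42732.8 + 20985 + 21074.9 + 44604 = 175353.
Divide by N: 175353 / 1420 = 123.4880... → 123.49.

123.49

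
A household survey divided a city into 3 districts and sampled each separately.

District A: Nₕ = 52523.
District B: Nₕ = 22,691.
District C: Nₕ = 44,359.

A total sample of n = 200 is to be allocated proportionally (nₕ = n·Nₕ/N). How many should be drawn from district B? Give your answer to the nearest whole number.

Share of district B = 22691/119573 = 0.18977.
Allocate 200 × 0.18977 = 37.953... → 38.

38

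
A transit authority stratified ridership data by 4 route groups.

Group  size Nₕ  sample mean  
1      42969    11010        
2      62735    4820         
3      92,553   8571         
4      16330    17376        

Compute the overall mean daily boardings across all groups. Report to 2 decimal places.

N = 214587; weights Wₕ = Nₕ/N = (0.2002, 0.2924, 0.4313, 0.0761).
x̄_st = Σ Wₕ·x̄ₕ = 0.2002·11010 + 0.2924·4820 + 0.4313·8571 + 0.0761·17376 ≈ 8632.8307...
→ 8632.83.

8632.83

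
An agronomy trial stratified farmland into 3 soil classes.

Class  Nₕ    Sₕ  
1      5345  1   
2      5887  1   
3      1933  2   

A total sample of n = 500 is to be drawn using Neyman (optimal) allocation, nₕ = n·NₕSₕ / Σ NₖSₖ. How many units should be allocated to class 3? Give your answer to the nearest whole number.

128

1: NₕSₕ = 5345·1 = 5345
2: NₕSₕ = 5887·1 = 5887
3: NₕSₕ = 1933·2 = 3866
Σ NₕSₕ = 15098.
n_3 = 500·3866/15098 = 128.030... → 128.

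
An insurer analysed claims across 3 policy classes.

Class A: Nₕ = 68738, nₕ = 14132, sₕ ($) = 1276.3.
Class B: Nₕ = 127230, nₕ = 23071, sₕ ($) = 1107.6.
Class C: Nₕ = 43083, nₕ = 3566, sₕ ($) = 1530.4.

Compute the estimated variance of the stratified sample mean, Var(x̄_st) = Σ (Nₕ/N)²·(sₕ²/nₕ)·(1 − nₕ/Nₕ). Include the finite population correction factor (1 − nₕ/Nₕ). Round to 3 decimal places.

39.470

N = 239051. Term for each stratum: Wₕ²sₕ²/nₕ·(1−nₕ/Nₕ).
Var(x̄_st) = 7.571084 + 12.331181 + 19.567590 = 39.469855 → 39.470.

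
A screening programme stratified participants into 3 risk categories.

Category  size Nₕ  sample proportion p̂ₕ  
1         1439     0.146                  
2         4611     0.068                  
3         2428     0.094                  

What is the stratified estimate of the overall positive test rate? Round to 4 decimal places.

0.0887

Wₕ = Nₕ/N with N = 8478: 0.1697, 0.5439, 0.2864.
p̂_st = 0.1697·0.146 + 0.5439·0.068 + 0.2864·0.094 ≈ 0.088685... → 0.0887.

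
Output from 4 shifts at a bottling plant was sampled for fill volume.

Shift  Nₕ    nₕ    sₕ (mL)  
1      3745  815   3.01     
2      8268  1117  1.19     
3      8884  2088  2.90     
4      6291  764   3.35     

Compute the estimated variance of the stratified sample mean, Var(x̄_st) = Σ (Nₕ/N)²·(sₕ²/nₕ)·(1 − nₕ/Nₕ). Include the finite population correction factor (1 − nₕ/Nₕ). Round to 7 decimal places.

0.0012864

N = 27188. Term for each stratum: Wₕ²sₕ²/nₕ·(1−nₕ/Nₕ).
Var(x̄_st) = 0.0001650214 + 0.0001014036 + 0.0003289826 + 0.0006909568 = 0.0012863644 → 0.0012864.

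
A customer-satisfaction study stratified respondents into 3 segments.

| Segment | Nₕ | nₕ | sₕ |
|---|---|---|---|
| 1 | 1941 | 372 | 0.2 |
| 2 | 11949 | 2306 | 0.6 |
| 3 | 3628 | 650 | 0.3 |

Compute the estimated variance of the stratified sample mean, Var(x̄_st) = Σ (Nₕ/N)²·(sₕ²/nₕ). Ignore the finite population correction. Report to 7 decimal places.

N = 17518. Term for each stratum: Wₕ²sₕ²/nₕ.
Var(x̄_st) = 0.0000013201 + 0.0000726336 + 0.0000059387 = 0.0000798924 → 0.0000799.

0.0000799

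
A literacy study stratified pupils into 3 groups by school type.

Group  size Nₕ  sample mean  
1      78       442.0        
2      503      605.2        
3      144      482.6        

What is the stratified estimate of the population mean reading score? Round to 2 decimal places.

N = 78 + 503 + 144 = 725.
The stratified mean weights each stratum mean by its population share Nₕ/N.
Σ Nₕx̄ₕ = 78·442.0 + 503·605.2 + 144·482.6 = 34476 + 304415.6 + 69494.4 = 408386.
Divide by N: 408386 / 725 = 563.2910... → 563.29.

563.29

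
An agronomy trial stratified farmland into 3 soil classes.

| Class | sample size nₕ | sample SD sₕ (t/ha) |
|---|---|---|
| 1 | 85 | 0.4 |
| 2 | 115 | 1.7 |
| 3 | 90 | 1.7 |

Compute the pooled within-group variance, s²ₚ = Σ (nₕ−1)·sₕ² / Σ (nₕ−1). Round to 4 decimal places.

Degrees of freedom: 84 + 114 + 89 = 287.
Σ(nₕ−1)sₕ² = 84·0.16 + 114·2.89 + 89·2.89 = 600.11.
s²ₚ = 600.11 / 287 = 2.090976... → 2.0910.

2.0910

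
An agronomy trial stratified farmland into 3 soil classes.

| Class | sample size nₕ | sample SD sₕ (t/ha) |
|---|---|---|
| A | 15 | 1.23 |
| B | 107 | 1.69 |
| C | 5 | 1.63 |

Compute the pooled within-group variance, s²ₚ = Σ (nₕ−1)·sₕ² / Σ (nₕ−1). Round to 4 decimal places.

2.6980

A: (15−1)·1.23² = 14·1.5129 = 21.1806
B: (107−1)·1.69² = 106·2.8561 = 302.7466
C: (5−1)·1.63² = 4·2.6569 = 10.6276
Numerator = 334.5548; denominator = Σ(nₕ−1) = 124.
s²ₚ = 334.5548/124 = 2.698023... → 2.6980.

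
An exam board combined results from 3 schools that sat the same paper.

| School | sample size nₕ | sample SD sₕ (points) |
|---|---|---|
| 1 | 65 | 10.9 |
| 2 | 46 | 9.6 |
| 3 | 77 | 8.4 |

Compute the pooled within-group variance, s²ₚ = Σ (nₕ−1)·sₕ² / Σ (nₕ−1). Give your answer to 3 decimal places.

1: (65−1)·10.9² = 64·118.81 = 7603.84
2: (46−1)·9.6² = 45·92.16 = 4147.2
3: (77−1)·8.4² = 76·70.56 = 5362.56
Numerator = 17113.6; denominator = Σ(nₕ−1) = 185.
s²ₚ = 17113.6/185 = 92.50595... → 92.506.

92.506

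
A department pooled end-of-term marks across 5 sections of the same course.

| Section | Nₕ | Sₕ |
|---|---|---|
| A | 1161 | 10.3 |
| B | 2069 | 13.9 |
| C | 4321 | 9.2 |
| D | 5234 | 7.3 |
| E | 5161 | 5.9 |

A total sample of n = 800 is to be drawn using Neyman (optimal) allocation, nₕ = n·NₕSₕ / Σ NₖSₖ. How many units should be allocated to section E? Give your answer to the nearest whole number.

A: NₕSₕ = 1161·10.3 = 11958.3
B: NₕSₕ = 2069·13.9 = 28759.1
C: NₕSₕ = 4321·9.2 = 39753.2
D: NₕSₕ = 5234·7.3 = 38208.2
E: NₕSₕ = 5161·5.9 = 30449.9
Σ NₕSₕ = 149128.7.
n_E = 800·30449.9/149128.7 = 163.348... → 163.

163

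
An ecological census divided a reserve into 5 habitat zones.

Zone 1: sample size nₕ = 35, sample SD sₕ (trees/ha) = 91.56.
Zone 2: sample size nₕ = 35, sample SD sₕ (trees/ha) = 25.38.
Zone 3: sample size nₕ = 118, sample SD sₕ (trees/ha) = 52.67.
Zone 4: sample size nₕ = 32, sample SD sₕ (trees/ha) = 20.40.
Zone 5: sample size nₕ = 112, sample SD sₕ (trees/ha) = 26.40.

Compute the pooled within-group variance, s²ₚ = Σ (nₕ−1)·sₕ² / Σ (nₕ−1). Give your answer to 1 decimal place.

Degrees of freedom: 34 + 34 + 117 + 31 + 111 = 327.
Σ(nₕ−1)sₕ² = 34·8383.2336 + 34·644.1444 + 117·2774.1289 + 31·416.16 + 111·696.96 = 721767.4533.
s²ₚ = 721767.4533 / 327 = 2207.240... → 2207.2.

2207.2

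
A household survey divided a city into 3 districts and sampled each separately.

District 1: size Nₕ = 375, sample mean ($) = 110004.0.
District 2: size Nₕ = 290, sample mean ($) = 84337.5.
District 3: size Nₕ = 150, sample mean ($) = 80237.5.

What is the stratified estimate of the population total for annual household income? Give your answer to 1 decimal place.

Estimate total by summing Nₕ·x̄ₕ over strata.
375·110004.0 + 290·84337.5 + 150·80237.5 = 41251500 + 24457875 + 12035625 = 77745000.0.

77745000.0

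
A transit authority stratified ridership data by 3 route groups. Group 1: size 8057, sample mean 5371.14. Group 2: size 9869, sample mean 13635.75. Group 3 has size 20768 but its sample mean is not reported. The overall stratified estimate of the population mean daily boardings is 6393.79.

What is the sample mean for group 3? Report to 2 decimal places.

3349.13

Σ Nₕx̄ₕ = N·μ, so 20768·x̄_3 = 38694·6393.79 − (8057·5371.14 + 9869·13635.75).
= 247401310.26 − 177846491.73 = 69554818.53.
x̄_3 = 69554818.53 / 20768 = 3349.1342... → 3349.13.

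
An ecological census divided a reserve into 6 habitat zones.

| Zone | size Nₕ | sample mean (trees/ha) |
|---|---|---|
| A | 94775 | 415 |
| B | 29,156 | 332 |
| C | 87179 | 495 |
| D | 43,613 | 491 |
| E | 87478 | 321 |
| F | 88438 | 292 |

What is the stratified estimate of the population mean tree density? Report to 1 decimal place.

x̄_st = (Σ Nₕx̄ₕ) / (Σ Nₕ) = (94775·415 + 29156·332 + 87179·495 + 43613·491 + 87478·321 + 88438·292) / 430639
= 167483339 / 430639 = 388.918... → 388.9.

388.9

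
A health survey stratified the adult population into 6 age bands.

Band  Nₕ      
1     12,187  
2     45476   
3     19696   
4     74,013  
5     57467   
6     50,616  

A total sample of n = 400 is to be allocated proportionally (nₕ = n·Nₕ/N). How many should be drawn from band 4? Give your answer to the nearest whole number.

114

Share of band 4 = 74013/259455 = 0.28526.
Allocate 400 × 0.28526 = 114.105... → 114.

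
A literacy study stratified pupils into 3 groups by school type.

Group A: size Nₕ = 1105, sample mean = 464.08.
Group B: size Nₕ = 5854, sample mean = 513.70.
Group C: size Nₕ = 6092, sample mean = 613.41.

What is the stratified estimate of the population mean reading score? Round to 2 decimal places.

556.04

x̄_st = (Σ Nₕx̄ₕ) / (Σ Nₕ) = (1105·464.08 + 5854·513.70 + 6092·613.41) / 13051
= 7256901.92 / 13051 = 556.0418... → 556.04.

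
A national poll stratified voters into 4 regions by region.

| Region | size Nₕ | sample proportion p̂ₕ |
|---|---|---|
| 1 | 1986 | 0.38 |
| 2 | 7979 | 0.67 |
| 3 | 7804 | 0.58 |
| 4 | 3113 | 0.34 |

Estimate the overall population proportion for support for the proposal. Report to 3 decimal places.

0.560

Wₕ = Nₕ/N with N = 20882: 0.0951, 0.3821, 0.3737, 0.1491.
p̂_st = 0.0951·0.38 + 0.3821·0.67 + 0.3737·0.58 + 0.1491·0.34 ≈ 0.55959... → 0.560.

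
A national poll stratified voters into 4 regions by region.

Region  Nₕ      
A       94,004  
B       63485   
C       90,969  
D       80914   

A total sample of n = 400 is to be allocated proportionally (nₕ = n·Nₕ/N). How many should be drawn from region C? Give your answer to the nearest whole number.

110

Share of region C = 90969/329372 = 0.27619.
Allocate 400 × 0.27619 = 110.476... → 110.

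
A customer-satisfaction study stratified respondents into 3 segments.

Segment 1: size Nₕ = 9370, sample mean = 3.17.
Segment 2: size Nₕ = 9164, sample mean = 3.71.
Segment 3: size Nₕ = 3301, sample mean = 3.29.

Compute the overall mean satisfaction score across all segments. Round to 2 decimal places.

3.41

N = 9370 + 9164 + 3301 = 21835.
Overall mean = Σ (Nₕ/N)·x̄ₕ — weight by population share, not a simple average.
Σ Nₕx̄ₕ = 9370·3.17 + 9164·3.71 + 3301·3.29 = 29702.9 + 33998.44 + 10860.29 = 74561.63.
Divide by N: 74561.63 / 21835 = 3.4148... → 3.41.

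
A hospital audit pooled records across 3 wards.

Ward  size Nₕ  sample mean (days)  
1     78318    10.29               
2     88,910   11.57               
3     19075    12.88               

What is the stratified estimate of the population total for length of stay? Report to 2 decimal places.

2080266.92

Population total = Σ Nₕ·x̄ₕ (each stratum's size times its mean).
78318·10.29 + 88910·11.57 + 19075·12.88 = 805892.22 + 1028688.7 + 245686 = 2080266.92.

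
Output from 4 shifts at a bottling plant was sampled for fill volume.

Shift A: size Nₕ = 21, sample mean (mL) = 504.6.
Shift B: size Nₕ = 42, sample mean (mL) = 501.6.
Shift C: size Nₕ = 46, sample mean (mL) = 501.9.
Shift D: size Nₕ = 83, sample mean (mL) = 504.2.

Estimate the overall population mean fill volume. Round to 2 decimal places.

503.12

N = 21 + 42 + 46 + 83 = 192.
The stratified mean weights each stratum mean by its population share Nₕ/N.
Σ Nₕx̄ₕ = 21·504.6 + 42·501.6 + 46·501.9 + 83·504.2 = 10596.6 + 21067.2 + 23087.4 + 41848.6 = 96599.8.
Divide by N: 96599.8 / 192 = 503.1240... → 503.12.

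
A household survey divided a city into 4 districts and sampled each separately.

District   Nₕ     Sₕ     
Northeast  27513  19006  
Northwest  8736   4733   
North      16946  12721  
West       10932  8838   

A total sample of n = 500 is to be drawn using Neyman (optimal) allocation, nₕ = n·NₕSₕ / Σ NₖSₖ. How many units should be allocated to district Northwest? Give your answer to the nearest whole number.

Northeast: NₕSₕ = 27513·19006 = 522912078
Northwest: NₕSₕ = 8736·4733 = 41347488
North: NₕSₕ = 16946·12721 = 215570066
West: NₕSₕ = 10932·8838 = 96617016
Σ NₕSₕ = 876446648.
n_Northwest = 500·41347488/876446648 = 23.588... → 24.

24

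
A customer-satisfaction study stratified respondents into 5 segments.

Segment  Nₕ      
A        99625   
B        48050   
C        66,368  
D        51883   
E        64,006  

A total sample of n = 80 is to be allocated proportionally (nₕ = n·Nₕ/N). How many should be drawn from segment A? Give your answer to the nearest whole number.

N = 99625 + 48050 + 66368 + 51883 + 64006 = 329932.
n_A = 80·99625/329932 = 24.156... → 24.

24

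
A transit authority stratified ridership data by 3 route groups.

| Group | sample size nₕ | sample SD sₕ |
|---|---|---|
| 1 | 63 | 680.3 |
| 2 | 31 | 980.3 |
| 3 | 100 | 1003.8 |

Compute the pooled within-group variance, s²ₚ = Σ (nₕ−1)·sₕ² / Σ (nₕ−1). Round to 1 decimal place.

1: (63−1)·680.3² = 62·462808.09 = 28694101.58
2: (31−1)·980.3² = 30·960988.09 = 28829642.7
3: (100−1)·1003.8² = 99·1007614.44 = 99753829.56
Numerator = 157277573.84; denominator = Σ(nₕ−1) = 191.
s²ₚ = 157277573.84/191 = 823442.795... → 823442.8.

823442.8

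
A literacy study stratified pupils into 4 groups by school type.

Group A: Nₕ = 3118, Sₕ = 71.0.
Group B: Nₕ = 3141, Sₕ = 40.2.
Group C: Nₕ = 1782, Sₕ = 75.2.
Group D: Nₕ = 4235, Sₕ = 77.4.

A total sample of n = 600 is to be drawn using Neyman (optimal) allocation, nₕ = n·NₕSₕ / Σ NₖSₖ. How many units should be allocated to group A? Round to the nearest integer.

164

A: NₕSₕ = 3118·71.0 = 221378
B: NₕSₕ = 3141·40.2 = 126268.2
C: NₕSₕ = 1782·75.2 = 134006.4
D: NₕSₕ = 4235·77.4 = 327789
Σ NₕSₕ = 809441.6.
n_A = 600·221378/809441.6 = 164.097... → 164.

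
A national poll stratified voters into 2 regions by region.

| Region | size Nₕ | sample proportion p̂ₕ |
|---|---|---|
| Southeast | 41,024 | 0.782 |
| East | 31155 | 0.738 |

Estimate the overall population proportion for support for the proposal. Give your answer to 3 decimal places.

0.763

N = 41024 + 31155 = 72179.
Overall proportion = Σ (Nₕ/N)·p̂ₕ.
Σ Nₕp̂ₕ = 32080.768 + 22992.39 = 55073.158.
55073.158 / 72179 = 0.76301... → 0.763.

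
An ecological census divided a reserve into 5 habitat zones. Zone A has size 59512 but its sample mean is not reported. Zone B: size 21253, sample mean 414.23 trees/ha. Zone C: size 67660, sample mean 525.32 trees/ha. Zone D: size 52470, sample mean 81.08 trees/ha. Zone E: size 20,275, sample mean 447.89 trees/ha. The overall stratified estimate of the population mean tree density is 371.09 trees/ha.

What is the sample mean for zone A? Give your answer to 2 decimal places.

409.87

N = 59512 + 21253 + 67660 + 52470 + 20275 = 221170.
Overall total = μ·N = 371.09·221170 = 82073975.3.
Subtract the known strata: 21253·414.23 + 67660·525.32 + 52470·81.08 + 20275·447.89 = 57682018.74.
Remaining total for zone A: 82073975.3 − 57682018.74 = 24391956.56.
Divide by its size: 24391956.56 / 59512 = 409.8662... → 409.87.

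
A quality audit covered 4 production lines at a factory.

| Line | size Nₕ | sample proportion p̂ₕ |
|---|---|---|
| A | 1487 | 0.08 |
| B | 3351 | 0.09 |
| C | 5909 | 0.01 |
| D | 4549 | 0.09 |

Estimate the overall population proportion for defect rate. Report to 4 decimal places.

0.0581

N = 1487 + 3351 + 5909 + 4549 = 15296.
Overall proportion = Σ (Nₕ/N)·p̂ₕ.
Σ Nₕp̂ₕ = 118.96 + 301.59 + 59.09 + 409.41 = 889.05.
889.05 / 15296 = 0.058123... → 0.0581.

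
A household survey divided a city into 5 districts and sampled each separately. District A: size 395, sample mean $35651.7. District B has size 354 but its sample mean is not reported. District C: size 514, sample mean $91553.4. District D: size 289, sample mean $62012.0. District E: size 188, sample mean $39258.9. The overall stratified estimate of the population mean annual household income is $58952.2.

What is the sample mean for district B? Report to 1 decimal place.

N = 395 + 354 + 514 + 289 + 188 = 1740.
Overall total = μ·N = 58952.2·1740 = 102576828.
Subtract the known strata: 395·35651.7 + 514·91553.4 + 289·62012.0 + 188·39258.9 = 86443010.3.
Remaining total for district B: 102576828 − 86443010.3 = 16133817.7.
Divide by its size: 16133817.7 / 354 = 45575.756... → 45575.8.

45575.8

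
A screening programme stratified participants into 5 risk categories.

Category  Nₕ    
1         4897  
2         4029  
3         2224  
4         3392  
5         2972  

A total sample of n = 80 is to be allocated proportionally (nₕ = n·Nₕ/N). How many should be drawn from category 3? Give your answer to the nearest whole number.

N = 4897 + 4029 + 2224 + 3392 + 2972 = 17514.
n_3 = 80·2224/17514 = 10.159... → 10.

10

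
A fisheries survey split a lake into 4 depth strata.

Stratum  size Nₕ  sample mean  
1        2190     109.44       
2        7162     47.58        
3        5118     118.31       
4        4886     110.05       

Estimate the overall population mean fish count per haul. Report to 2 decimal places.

89.05

N = 19356; weights Wₕ = Nₕ/N = (0.1131, 0.3700, 0.2644, 0.2524).
x̄_st = Σ Wₕ·x̄ₕ = 0.1131·109.44 + 0.3700·47.58 + 0.2644·118.31 + 0.2524·110.05 ≈ 89.0502...
→ 89.05.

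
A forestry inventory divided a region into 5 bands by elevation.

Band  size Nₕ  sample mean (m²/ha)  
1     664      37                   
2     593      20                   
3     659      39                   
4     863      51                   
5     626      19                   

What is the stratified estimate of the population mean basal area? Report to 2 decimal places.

x̄_st = (Σ Nₕx̄ₕ) / (Σ Nₕ) = (664·37 + 593·20 + 659·39 + 863·51 + 626·19) / 3405
= 118036 / 3405 = 34.6655... → 34.67.

34.67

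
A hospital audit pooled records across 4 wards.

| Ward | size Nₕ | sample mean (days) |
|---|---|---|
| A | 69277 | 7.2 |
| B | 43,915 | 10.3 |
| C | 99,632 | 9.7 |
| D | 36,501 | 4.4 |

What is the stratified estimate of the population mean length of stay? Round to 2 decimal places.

x̄_st = (Σ Nₕx̄ₕ) / (Σ Nₕ) = (69277·7.2 + 43915·10.3 + 99632·9.7 + 36501·4.4) / 249325
= 2078153.7 / 249325 = 8.3351... → 8.34.

8.34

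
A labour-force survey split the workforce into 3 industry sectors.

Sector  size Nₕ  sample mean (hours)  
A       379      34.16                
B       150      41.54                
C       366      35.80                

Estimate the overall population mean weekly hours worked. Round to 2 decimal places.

N = 379 + 150 + 366 = 895.
The stratified mean weights each stratum mean by its population share Nₕ/N.
Σ Nₕx̄ₕ = 379·34.16 + 150·41.54 + 366·35.80 = 12946.64 + 6231 + 13102.8 = 32280.44.
Divide by N: 32280.44 / 895 = 36.0675... → 36.07.

36.07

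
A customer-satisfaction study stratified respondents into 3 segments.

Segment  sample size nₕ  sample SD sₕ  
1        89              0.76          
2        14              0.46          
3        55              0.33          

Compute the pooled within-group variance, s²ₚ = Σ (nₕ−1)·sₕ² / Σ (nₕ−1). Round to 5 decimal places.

0.38361

1: (89−1)·0.76² = 88·0.5776 = 50.8288
2: (14−1)·0.46² = 13·0.2116 = 2.7508
3: (55−1)·0.33² = 54·0.1089 = 5.8806
Numerator = 59.4602; denominator = Σ(nₕ−1) = 155.
s²ₚ = 59.4602/155 = 0.3836142... → 0.38361.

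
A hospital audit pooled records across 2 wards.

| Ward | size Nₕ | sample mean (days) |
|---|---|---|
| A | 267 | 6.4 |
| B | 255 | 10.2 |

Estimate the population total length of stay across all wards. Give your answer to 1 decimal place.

4309.8

Population total = Σ Nₕ·x̄ₕ (each stratum's size times its mean).
267·6.4 + 255·10.2 = 1708.8 + 2601 = 4309.8.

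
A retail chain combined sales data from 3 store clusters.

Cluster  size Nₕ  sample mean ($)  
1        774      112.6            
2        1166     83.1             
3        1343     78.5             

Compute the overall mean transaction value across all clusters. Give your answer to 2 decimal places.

88.17

N = 774 + 1166 + 1343 = 3283.
The stratified mean weights each stratum mean by its population share Nₕ/N.
Σ Nₕx̄ₕ = 774·112.6 + 1166·83.1 + 1343·78.5 = 87152.4 + 96894.6 + 105425.5 = 289472.5.
Divide by N: 289472.5 / 3283 = 88.1732... → 88.17.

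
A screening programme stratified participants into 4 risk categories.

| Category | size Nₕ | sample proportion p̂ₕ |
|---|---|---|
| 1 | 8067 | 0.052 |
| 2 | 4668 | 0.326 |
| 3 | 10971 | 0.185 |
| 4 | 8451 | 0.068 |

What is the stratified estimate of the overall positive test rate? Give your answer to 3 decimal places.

0.141

N = 8067 + 4668 + 10971 + 8451 = 32157.
Overall proportion = Σ (Nₕ/N)·p̂ₕ.
Σ Nₕp̂ₕ = 419.484 + 1521.768 + 2029.635 + 574.668 = 4545.555.
4545.555 / 32157 = 0.14136... → 0.141.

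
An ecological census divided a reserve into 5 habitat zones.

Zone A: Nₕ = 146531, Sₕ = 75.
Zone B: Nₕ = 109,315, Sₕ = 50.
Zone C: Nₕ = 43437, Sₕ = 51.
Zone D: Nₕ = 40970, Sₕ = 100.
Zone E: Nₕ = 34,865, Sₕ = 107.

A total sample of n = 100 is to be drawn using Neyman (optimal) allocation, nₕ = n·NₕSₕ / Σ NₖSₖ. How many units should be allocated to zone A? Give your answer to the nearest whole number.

Σ NₕSₕ = 146531·75 + 109315·50 + 43437·51 + 40970·100 + 34865·107 = 26498417.
Share for A: 10989825/26498417 = 0.41474.
n_A = 100 × 0.41474 = 41.474... → 41.

41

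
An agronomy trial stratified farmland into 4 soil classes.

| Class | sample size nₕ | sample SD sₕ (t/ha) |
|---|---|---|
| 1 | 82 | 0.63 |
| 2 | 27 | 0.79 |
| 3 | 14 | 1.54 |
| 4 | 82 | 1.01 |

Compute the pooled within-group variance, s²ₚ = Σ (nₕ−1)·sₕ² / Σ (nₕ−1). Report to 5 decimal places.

Degrees of freedom: 81 + 26 + 13 + 81 = 201.
Σ(nₕ−1)sₕ² = 81·0.3969 + 26·0.6241 + 13·2.3716 + 81·1.0201 = 161.8344.
s²ₚ = 161.8344 / 201 = 0.8051463... → 0.80515.

0.80515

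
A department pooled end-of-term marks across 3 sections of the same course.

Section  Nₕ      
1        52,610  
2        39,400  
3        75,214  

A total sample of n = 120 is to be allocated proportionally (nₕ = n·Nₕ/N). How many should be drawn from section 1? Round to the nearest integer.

38

Share of section 1 = 52610/167224 = 0.31461.
Allocate 120 × 0.31461 = 37.753... → 38.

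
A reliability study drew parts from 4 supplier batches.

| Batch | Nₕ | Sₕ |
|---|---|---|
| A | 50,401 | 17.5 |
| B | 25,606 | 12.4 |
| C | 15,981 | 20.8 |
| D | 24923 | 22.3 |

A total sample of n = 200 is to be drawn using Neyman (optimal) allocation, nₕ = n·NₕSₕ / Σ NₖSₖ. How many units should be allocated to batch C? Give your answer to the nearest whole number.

32

A: NₕSₕ = 50401·17.5 = 882017.5
B: NₕSₕ = 25606·12.4 = 317514.4
C: NₕSₕ = 15981·20.8 = 332404.8
D: NₕSₕ = 24923·22.3 = 555782.9
Σ NₕSₕ = 2087719.6.
n_C = 200·332404.8/2087719.6 = 31.844... → 32.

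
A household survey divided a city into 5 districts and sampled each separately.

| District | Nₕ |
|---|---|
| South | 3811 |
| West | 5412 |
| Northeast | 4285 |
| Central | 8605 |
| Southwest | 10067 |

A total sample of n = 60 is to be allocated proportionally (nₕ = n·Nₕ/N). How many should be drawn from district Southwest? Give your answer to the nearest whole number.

Share of district Southwest = 10067/32180 = 0.31283.
Allocate 60 × 0.31283 = 18.770... → 19.

19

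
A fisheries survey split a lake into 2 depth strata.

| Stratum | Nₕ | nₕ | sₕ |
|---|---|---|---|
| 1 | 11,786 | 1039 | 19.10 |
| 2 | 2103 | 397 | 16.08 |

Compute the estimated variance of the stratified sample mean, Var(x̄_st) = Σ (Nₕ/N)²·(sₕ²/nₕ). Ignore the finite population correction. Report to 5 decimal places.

N = 13889. Term for each stratum: Wₕ²sₕ²/nₕ.
Var(x̄_st) = 0.25283786 + 0.01493201 = 0.26776987 → 0.26777.

0.26777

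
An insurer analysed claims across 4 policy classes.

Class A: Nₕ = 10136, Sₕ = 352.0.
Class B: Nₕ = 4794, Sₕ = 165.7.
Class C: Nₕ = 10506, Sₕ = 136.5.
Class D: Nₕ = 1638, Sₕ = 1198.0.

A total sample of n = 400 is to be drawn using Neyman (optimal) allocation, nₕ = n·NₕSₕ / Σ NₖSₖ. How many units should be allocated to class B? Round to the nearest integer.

41

Σ NₕSₕ = 10136·352.0 + 4794·165.7 + 10506·136.5 + 1638·1198.0 = 7758630.8.
Share for B: 794365.8/7758630.8 = 0.10238.
n_B = 400 × 0.10238 = 40.954... → 41.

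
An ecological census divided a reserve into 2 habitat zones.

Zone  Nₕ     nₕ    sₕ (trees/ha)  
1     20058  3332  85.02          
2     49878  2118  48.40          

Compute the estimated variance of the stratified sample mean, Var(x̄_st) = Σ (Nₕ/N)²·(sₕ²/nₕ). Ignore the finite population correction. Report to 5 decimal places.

N = 69936. Term for each stratum: Wₕ²sₕ²/nₕ.
Var(x̄_st) = 0.17844767 + 0.56257606 = 0.74102374 → 0.74102.

0.74102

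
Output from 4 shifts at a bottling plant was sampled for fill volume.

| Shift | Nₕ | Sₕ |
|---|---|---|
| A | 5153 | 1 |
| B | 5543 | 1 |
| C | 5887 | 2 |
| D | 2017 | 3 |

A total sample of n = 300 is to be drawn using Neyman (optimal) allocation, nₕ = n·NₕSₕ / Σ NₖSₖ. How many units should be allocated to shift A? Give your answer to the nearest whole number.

54

Σ NₕSₕ = 5153·1 + 5543·1 + 5887·2 + 2017·3 = 28521.
Share for A: 5153/28521 = 0.18067.
n_A = 300 × 0.18067 = 54.202... → 54.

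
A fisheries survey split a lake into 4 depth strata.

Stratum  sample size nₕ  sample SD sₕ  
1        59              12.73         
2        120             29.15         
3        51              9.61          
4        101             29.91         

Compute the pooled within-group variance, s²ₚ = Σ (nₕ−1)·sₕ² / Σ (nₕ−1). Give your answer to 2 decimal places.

625.67

1: (59−1)·12.73² = 58·162.0529 = 9399.0682
2: (120−1)·29.15² = 119·849.7225 = 101116.9775
3: (51−1)·9.61² = 50·92.3521 = 4617.605
4: (101−1)·29.91² = 100·894.6081 = 89460.81
Numerator = 204594.4607; denominator = Σ(nₕ−1) = 327.
s²ₚ = 204594.4607/327 = 625.6711... → 625.67.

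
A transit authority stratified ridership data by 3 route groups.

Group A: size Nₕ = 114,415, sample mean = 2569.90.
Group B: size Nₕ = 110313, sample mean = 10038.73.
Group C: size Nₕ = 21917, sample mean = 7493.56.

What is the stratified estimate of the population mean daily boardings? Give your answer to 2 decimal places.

N = 114415 + 110313 + 21917 = 246645.
Weight each subgroup mean by Nₕ/N and sum.
Σ Nₕx̄ₕ = 114415·2569.90 + 110313·10038.73 + 21917·7493.56 = 294035108.5 + 1107402422.49 + 164236354.52 = 1565673885.51.
Divide by N: 1565673885.51 / 246645 = 6347.8841... → 6347.88.

6347.88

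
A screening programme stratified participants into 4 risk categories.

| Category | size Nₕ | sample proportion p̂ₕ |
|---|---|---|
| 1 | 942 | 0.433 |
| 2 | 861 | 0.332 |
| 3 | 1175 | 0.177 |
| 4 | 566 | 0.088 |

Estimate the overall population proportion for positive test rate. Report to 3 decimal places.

Wₕ = Nₕ/N with N = 3544: 0.2658, 0.2429, 0.3315, 0.1597.
p̂_st = 0.2658·0.433 + 0.2429·0.332 + 0.3315·0.177 + 0.1597·0.088 ≈ 0.26849... → 0.268.

0.268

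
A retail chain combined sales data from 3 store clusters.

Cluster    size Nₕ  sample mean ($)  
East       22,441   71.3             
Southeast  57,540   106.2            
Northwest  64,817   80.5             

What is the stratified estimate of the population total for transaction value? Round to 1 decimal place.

Population total = Σ Nₕ·x̄ₕ (each stratum's size times its mean).
22441·71.3 + 57540·106.2 + 64817·80.5 = 1600043.3 + 6110748 + 5217768.5 = 12928559.8.

12928559.8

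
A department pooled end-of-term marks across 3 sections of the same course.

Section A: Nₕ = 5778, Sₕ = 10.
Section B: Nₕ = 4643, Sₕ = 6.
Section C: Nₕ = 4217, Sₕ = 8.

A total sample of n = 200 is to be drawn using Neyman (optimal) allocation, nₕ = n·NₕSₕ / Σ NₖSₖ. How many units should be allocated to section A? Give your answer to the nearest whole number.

Σ NₕSₕ = 5778·10 + 4643·6 + 4217·8 = 119374.
Share for A: 57780/119374 = 0.48402.
n_A = 200 × 0.48402 = 96.805... → 97.

97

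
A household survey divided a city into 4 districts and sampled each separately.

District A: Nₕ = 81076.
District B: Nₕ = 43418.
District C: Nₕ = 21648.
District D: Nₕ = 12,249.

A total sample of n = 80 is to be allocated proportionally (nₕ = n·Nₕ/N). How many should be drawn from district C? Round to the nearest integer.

11

Share of district C = 21648/158391 = 0.13667.
Allocate 80 × 0.13667 = 10.934... → 11.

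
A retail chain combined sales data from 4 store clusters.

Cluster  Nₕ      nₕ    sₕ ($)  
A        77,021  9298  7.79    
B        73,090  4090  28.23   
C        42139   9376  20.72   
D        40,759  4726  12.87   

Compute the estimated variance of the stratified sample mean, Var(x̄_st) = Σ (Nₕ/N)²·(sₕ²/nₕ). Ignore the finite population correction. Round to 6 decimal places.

0.022455

N = 233009. Term for each stratum: Wₕ²sₕ²/nₕ.
Var(x̄_st) = 0.000713113 + 0.019172069 + 0.001497563 + 0.001072420 = 0.022455165 → 0.022455.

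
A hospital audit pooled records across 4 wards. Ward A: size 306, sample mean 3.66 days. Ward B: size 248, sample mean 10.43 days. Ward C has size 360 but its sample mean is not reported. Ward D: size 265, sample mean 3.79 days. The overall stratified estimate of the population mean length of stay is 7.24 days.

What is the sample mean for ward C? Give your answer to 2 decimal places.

N = 306 + 248 + 360 + 265 = 1179.
Overall total = μ·N = 7.24·1179 = 8535.96.
Subtract the known strata: 306·3.66 + 248·10.43 + 265·3.79 = 4710.95.
Remaining total for ward C: 8535.96 − 4710.95 = 3825.01.
Divide by its size: 3825.01 / 360 = 10.6250... → 10.63.

10.63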